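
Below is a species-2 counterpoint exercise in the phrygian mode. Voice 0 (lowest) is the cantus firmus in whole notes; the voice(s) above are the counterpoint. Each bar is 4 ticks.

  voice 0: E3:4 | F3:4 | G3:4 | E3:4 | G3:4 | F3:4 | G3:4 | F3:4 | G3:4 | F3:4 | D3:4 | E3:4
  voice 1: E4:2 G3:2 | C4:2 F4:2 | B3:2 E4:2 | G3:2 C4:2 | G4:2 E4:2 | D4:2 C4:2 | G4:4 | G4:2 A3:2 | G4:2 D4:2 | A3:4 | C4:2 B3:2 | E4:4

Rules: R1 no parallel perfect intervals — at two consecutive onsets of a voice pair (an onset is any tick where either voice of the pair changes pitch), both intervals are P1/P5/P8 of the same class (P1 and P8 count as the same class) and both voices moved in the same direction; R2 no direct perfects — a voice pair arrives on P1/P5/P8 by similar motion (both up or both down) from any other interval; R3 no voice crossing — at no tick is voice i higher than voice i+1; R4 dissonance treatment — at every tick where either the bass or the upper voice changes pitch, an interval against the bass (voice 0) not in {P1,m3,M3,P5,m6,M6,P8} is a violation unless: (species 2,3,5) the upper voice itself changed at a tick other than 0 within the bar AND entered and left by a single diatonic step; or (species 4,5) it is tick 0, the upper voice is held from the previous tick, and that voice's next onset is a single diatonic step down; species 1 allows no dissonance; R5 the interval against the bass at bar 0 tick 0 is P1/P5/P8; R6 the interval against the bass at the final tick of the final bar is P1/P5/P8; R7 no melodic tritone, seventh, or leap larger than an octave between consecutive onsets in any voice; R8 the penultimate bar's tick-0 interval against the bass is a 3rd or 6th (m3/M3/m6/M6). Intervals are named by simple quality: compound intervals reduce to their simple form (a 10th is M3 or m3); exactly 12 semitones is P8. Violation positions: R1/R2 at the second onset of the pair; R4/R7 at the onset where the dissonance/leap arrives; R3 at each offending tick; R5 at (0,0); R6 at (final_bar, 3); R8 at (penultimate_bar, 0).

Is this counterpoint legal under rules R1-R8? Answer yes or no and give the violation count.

No (11 violations)

bar 0: v0=E3 v1=E4 (P8)
bar 1: v0=F3 v1=C4 (P5)
bar 2: v0=G3 v1=B3 (M3)
bar 3: v0=E3 v1=G3 (m3)
bar 4: v0=G3 v1=G4 (P8)
bar 5: v0=F3 v1=D4 (M6)
bar 6: v0=G3 v1=G4 (P8)
bar 7: v0=F3 v1=G4 (M2)
bar 8: v0=G3 v1=G4 (P8)
bar 9: v0=F3 v1=A3 (M3)
bar 10: v0=D3 v1=C4 (m7)
bar 11: v0=E3 v1=E4 (P8)
  R2 @ bar1.0: E3/G3 m3 -> F3/C4 P5 similar
  R7 @ bar2.0: F4->B3 leap 6st
  R2 @ bar4.0: E3/C4 m6 -> G3/G4 P8 similar
  R2 @ bar6.0: F3/C4 P5 -> G3/G4 P8 similar
  R4 @ bar7.0: F3/G4 M2 untreated
  R7 @ bar7.2: G4->A3 leap 10st
  R2 @ bar8.0: F3/A3 M3 -> G3/G4 P8 similar
  R7 @ bar8.0: A3->G4 leap 10st
  R4 @ bar10.0: D3/C4 m7 untreated
  R8 @ bar10.0: penult m7 not 3rd/6th
  R2 @ bar11.0: D3/B3 M6 -> E3/E4 P8 similar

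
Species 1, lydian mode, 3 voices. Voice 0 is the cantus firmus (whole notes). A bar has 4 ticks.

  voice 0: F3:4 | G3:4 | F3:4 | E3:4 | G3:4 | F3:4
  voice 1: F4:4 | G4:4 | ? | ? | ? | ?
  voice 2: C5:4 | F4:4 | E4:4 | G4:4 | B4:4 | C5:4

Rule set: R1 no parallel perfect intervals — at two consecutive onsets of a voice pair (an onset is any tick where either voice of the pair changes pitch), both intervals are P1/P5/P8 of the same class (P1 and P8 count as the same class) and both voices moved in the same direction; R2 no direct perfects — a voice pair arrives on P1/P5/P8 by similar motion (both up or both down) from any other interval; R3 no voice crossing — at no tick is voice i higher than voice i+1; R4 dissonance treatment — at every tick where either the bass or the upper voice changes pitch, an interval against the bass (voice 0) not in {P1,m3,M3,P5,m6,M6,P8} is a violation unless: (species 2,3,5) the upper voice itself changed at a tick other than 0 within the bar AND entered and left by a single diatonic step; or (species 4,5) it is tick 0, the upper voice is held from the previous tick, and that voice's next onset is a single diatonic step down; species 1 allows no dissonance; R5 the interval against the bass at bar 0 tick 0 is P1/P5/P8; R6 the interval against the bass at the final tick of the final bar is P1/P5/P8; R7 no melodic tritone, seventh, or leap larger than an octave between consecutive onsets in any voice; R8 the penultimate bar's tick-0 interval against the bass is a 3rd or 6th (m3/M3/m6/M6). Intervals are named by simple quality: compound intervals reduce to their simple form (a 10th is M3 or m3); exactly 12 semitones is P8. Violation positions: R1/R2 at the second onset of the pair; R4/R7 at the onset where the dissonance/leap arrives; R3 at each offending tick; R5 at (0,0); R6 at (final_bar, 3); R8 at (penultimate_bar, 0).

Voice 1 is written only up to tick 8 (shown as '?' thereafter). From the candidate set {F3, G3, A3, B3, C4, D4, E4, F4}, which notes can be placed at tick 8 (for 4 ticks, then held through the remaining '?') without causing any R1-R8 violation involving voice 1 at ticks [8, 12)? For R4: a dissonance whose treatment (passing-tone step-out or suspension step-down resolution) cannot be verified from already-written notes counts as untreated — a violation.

F3: violates R1,R7
G3: violates R4
A3: violates R2,R7
B3: violates R4
C4: violates R2
D4: legal
E4: violates R2,R4
F4: violates R1,R3

{D4}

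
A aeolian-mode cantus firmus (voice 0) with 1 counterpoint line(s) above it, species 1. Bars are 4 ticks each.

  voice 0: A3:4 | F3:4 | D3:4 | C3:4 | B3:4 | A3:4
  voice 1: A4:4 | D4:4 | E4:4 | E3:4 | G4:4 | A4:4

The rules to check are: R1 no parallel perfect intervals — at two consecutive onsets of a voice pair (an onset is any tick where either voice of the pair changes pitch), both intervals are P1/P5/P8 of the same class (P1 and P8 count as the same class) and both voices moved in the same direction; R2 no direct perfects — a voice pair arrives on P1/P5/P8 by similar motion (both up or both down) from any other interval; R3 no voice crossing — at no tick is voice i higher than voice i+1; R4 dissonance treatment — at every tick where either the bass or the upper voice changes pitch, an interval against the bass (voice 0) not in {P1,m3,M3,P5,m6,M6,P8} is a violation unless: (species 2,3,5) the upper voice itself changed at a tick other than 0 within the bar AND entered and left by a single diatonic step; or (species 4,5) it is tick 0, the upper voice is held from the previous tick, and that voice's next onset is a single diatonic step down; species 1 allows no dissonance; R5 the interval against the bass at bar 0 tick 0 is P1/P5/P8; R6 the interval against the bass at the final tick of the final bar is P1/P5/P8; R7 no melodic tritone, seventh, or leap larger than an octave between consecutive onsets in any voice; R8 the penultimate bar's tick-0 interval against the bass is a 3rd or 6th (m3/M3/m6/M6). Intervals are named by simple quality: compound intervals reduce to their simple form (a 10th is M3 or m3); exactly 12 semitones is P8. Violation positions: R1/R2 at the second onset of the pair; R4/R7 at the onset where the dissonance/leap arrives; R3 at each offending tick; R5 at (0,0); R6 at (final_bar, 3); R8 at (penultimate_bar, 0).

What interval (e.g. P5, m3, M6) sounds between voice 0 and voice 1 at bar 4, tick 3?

voice 0=B3 voice 1=G4 -> m6

m6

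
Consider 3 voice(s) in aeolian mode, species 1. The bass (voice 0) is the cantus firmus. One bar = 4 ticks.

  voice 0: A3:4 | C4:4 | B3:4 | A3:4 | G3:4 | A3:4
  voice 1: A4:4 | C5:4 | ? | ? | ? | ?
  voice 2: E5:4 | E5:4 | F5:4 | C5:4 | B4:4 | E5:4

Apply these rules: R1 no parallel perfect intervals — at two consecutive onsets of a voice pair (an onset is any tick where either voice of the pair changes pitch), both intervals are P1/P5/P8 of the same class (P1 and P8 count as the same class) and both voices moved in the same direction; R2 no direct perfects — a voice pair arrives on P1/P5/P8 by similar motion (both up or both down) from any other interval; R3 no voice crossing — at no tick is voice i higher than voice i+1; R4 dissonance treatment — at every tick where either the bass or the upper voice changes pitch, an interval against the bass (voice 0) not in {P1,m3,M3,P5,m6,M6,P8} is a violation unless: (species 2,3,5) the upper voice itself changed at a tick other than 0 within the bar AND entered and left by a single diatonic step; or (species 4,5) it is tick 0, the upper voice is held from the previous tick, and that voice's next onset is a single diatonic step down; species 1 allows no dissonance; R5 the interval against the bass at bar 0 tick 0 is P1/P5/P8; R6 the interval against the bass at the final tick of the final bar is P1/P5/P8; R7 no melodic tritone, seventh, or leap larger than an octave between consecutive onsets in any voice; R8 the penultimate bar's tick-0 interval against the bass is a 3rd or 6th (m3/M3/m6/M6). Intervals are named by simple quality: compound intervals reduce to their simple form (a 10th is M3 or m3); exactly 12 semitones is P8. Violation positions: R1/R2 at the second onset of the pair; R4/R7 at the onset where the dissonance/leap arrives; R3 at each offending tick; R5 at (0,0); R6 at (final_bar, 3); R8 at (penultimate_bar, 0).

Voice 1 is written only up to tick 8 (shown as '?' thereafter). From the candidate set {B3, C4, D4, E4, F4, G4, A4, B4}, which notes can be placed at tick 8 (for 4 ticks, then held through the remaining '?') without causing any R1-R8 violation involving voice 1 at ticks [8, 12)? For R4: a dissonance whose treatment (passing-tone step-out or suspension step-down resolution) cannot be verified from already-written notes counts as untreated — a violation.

{G4}

B3: violates R1,R7
C4: violates R4
D4: violates R7
E4: violates R4
F4: violates R4
G4: legal
A4: violates R4
B4: violates R1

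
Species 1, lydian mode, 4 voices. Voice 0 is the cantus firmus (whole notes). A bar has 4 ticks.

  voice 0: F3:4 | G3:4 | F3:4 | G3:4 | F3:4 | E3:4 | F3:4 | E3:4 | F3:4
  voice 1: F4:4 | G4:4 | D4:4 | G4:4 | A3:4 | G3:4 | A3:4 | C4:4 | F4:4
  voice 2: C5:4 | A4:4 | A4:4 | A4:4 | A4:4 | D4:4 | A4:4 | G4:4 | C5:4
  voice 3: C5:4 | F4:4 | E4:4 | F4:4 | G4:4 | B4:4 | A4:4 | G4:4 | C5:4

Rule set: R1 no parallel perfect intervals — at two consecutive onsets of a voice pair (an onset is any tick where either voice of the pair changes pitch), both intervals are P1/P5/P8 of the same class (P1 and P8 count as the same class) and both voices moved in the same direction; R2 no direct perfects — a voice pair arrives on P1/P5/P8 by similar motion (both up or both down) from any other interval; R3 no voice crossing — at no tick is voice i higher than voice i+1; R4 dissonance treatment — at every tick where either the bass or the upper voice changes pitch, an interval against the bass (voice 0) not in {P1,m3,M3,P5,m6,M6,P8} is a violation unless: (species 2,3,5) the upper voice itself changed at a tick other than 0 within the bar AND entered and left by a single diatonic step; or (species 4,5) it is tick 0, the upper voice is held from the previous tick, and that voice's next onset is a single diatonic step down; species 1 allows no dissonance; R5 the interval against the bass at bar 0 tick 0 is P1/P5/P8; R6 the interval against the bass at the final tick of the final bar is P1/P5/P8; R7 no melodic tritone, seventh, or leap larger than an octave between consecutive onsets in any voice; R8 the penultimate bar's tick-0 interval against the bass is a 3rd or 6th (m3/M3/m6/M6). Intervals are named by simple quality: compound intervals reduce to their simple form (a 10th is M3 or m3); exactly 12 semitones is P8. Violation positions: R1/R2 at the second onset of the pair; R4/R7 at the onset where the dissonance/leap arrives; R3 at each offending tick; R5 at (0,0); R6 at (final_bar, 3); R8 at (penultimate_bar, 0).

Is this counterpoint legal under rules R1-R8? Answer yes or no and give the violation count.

bar 0: v0=F3 v1=F4 v2=C5 v3=C5 (P5)
bar 1: v0=G3 v1=G4 v2=A4 v3=F4 (m7)
bar 2: v0=F3 v1=D4 v2=A4 v3=E4 (M7)
bar 3: v0=G3 v1=G4 v2=A4 v3=F4 (m7)
bar 4: v0=F3 v1=A3 v2=A4 v3=G4 (M2)
bar 5: v0=E3 v1=G3 v2=D4 v3=B4 (P5)
bar 6: v0=F3 v1=A3 v2=A4 v3=A4 (M3)
bar 7: v0=E3 v1=C4 v2=G4 v3=G4 (m3)
bar 8: v0=F3 v1=F4 v2=C5 v3=C5 (P5)
  R1 @ bar1.0: F3/F4 P8 -> G3/G4 P8 similar
  R3 @ bar1.0: A4 above F4
  R4 @ bar1.0: G3/A4 M2 untreated
  R4 @ bar1.0: G3/F4 m7 untreated
  R3 @ bar1.1: A4 above F4
  R3 @ bar1.2: A4 above F4
  R3 @ bar1.3: A4 above F4
  R3 @ bar2.0: A4 above E4
  R4 @ bar2.0: F3/E4 M7 untreated
  R3 @ bar2.1: A4 above E4
  R3 @ bar2.2: A4 above E4
  R3 @ bar2.3: A4 above E4
  R2 @ bar3.0: F3/D4 M6 -> G3/G4 P8 similar
  R3 @ bar3.0: A4 above F4
  R4 @ bar3.0: G3/A4 M2 untreated
  R4 @ bar3.0: G3/F4 m7 untreated
  R3 @ bar3.1: A4 above F4
  R3 @ bar3.2: A4 above F4
  R3 @ bar3.3: A4 above F4
  R3 @ bar4.0: A4 above G4
  R4 @ bar4.0: F3/G4 M2 untreated
  R7 @ bar4.0: G4->A3 leap 10st
  R3 @ bar4.1: A4 above G4
  R3 @ bar4.2: A4 above G4
  R3 @ bar4.3: A4 above G4
  R2 @ bar5.0: A3/A4 P8 -> G3/D4 P5 similar
  R4 @ bar5.0: E3/D4 m7 untreated
  R2 @ bar6.0: G3/D4 P5 -> A3/A4 P8 similar
  R1 @ bar7.0: A4/A4 P1 -> G4/G4 P1 similar
  R1 @ bar8.0: C4/G4 P5 -> F4/C5 P5 similar
  R1 @ bar8.0: C4/G4 P5 -> F4/C5 P5 similar
  R1 @ bar8.0: G4/G4 P1 -> C5/C5 P1 similar
  R2 @ bar8.0: E3/C4 m6 -> F3/F4 P8 similar
  R2 @ bar8.0: E3/G4 m3 -> F3/C5 P5 similar
  R2 @ bar8.0: E3/G4 m3 -> F3/C5 P5 similar

No (35 violations)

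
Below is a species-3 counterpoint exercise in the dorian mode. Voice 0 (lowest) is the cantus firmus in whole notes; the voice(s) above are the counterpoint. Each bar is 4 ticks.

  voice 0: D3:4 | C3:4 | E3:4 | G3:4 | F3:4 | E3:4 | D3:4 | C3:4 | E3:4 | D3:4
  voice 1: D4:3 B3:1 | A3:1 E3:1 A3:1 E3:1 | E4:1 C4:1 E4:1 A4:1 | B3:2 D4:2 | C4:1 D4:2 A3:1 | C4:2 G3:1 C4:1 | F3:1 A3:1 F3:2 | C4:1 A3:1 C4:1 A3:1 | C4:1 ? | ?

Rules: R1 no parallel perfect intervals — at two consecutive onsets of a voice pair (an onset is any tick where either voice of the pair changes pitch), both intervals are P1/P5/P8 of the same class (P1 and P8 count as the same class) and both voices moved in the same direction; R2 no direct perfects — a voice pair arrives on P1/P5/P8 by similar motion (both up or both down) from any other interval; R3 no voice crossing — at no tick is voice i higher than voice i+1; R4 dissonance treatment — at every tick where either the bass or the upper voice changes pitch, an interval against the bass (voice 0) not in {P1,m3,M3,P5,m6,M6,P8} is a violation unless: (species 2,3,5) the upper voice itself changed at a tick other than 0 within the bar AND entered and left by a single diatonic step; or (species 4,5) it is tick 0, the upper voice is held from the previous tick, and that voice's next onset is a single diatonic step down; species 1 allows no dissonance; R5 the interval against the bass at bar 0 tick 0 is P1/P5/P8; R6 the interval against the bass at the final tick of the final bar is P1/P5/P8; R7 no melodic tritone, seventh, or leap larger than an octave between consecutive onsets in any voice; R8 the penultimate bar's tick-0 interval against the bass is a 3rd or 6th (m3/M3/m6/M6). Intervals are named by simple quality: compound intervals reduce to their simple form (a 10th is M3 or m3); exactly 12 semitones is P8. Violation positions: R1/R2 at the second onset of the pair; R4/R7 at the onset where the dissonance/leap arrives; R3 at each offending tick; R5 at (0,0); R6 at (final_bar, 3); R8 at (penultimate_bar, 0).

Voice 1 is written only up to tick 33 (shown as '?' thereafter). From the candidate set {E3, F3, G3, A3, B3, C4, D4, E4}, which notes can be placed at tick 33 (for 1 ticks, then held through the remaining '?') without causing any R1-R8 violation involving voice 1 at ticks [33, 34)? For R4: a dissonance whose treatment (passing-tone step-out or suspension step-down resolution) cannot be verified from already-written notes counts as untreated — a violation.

E3: legal
F3: violates R4
G3: legal
A3: violates R4
B3: legal
C4: legal
D4: violates R4
E4: legal

{B3, C4, E3, E4, G3}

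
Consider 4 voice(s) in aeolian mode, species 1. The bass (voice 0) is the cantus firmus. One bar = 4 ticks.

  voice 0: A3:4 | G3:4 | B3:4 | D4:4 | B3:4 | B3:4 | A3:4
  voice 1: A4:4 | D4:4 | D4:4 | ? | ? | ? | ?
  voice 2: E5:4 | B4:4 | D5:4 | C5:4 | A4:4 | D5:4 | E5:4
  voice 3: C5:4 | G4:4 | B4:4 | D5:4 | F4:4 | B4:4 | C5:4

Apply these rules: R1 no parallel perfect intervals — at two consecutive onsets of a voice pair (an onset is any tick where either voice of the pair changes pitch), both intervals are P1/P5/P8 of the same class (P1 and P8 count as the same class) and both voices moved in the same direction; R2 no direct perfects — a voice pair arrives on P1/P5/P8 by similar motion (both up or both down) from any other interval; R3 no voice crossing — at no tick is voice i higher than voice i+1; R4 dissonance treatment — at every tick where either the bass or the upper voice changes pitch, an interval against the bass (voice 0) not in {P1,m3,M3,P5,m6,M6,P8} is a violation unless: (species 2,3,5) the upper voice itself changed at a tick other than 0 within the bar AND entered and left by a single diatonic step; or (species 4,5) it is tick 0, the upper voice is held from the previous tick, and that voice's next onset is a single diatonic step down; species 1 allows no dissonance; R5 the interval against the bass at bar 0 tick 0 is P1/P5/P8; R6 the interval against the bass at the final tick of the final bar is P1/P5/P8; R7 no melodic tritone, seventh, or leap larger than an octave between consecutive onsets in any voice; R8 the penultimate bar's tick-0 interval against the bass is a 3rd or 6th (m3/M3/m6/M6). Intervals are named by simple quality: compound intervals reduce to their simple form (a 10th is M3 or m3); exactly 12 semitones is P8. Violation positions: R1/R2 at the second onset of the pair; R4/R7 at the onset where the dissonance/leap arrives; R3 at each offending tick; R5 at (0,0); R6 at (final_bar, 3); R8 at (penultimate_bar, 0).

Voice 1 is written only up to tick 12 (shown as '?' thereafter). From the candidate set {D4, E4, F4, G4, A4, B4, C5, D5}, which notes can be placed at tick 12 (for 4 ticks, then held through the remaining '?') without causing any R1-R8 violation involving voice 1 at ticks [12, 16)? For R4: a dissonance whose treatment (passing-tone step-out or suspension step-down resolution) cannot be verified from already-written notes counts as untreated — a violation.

D4: legal
E4: violates R4
F4: legal
G4: violates R2,R4
A4: violates R2
B4: legal
C5: violates R4,R7
D5: violates R2,R3

{B4, D4, F4}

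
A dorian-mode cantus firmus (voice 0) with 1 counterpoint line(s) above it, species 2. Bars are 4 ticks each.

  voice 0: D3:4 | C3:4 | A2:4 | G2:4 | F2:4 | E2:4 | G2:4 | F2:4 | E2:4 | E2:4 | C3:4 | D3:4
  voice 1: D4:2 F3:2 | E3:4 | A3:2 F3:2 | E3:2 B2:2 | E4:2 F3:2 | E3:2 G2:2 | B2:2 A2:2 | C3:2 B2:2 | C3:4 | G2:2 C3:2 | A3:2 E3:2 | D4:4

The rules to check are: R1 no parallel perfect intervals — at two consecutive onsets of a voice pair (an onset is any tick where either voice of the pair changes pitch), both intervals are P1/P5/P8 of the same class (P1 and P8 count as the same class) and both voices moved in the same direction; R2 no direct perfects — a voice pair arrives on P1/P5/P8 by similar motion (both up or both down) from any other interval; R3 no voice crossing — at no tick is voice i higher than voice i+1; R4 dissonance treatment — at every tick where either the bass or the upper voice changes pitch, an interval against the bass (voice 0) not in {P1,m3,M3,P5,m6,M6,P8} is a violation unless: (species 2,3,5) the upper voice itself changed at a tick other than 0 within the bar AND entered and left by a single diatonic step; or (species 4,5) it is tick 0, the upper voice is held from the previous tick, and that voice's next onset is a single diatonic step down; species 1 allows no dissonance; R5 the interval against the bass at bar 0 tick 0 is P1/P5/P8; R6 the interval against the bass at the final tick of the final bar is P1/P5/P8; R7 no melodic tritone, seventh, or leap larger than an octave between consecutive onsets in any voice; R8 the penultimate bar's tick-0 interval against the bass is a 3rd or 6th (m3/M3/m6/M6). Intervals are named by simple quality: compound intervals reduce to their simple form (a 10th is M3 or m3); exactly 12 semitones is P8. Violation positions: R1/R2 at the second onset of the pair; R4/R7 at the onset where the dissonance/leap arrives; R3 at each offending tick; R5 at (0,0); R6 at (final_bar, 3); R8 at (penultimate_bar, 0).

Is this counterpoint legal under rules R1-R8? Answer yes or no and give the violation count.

bar 0: v0=D3 v1=D4 (P8)
bar 1: v0=C3 v1=E3 (M3)
bar 2: v0=A2 v1=A3 (P8)
bar 3: v0=G2 v1=E3 (M6)
bar 4: v0=F2 v1=E4 (M7)
bar 5: v0=E2 v1=E3 (P8)
bar 6: v0=G2 v1=B2 (M3)
bar 7: v0=F2 v1=C3 (P5)
bar 8: v0=E2 v1=C3 (m6)
bar 9: v0=E2 v1=G2 (m3)
bar 10: v0=C3 v1=A3 (M6)
bar 11: v0=D3 v1=D4 (P8)
  R4 @ bar4.0: F2/E4 M7 untreated
  R7 @ bar4.0: B2->E4 leap 17st
  R7 @ bar4.2: E4->F3 leap 11st
  R1 @ bar5.0: F2/F3 P8 -> E2/E3 P8 similar
  R4 @ bar6.2: G2/A2 M2 untreated
  R2 @ bar11.0: C3/E3 M3 -> D3/D4 P8 similar
  R7 @ bar11.0: E3->D4 leap 10st

No (7 violations)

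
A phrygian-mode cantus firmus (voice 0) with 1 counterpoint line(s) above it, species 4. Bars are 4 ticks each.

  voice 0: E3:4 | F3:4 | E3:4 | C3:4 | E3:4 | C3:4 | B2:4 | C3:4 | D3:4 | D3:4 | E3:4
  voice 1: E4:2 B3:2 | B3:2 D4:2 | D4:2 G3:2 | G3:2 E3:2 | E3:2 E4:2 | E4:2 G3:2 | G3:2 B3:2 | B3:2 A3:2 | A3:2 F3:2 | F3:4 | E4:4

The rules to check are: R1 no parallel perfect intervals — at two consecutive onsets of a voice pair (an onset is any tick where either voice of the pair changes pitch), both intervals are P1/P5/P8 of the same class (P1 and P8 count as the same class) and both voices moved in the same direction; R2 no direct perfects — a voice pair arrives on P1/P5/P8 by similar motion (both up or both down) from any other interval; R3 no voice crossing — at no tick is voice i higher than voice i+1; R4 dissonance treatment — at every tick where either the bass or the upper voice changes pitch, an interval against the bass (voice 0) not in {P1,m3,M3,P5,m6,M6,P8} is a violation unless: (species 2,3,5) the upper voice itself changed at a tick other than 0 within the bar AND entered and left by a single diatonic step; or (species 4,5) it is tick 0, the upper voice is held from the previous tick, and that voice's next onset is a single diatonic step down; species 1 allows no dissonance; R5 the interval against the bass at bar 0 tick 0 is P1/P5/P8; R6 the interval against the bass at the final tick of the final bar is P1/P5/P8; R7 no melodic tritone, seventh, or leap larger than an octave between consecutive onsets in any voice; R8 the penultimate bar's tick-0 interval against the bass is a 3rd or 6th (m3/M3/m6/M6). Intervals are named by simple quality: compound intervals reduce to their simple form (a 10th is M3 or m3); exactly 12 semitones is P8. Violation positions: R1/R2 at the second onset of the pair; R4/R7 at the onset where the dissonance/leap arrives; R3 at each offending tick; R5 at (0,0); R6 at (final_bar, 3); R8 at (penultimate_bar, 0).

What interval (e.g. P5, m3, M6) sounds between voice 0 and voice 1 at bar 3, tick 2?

M3

voice 0=C3 voice 1=E3 -> M3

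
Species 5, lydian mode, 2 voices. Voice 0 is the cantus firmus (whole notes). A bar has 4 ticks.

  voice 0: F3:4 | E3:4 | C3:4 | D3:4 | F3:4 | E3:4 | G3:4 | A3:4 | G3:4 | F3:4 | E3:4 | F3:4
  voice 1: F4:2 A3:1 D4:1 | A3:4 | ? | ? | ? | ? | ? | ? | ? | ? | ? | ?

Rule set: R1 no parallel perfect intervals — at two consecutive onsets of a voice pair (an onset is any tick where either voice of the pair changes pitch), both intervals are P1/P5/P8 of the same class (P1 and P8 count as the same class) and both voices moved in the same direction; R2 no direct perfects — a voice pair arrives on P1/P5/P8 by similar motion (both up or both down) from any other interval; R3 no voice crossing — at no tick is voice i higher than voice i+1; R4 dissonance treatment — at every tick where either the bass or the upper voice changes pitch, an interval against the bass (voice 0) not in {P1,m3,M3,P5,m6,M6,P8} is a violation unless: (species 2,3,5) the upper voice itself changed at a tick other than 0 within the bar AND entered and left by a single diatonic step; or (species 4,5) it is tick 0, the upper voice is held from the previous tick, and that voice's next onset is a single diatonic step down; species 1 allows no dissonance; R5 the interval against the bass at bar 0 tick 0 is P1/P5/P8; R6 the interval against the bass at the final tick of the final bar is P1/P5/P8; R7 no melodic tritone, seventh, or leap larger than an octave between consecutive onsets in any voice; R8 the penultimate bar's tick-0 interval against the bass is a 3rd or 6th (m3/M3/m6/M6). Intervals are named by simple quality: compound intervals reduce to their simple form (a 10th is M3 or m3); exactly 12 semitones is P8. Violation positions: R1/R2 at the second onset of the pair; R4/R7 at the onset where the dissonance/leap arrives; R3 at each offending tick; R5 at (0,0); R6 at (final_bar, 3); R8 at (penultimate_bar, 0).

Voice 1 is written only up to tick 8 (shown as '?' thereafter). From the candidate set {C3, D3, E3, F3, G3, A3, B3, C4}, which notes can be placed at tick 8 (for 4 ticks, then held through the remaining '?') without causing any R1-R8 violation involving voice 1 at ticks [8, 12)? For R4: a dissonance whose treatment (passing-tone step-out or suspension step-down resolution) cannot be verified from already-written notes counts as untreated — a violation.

{A3, C4, E3}

C3: violates R2
D3: violates R4
E3: legal
F3: violates R4
G3: violates R2
A3: legal
B3: violates R4
C4: legal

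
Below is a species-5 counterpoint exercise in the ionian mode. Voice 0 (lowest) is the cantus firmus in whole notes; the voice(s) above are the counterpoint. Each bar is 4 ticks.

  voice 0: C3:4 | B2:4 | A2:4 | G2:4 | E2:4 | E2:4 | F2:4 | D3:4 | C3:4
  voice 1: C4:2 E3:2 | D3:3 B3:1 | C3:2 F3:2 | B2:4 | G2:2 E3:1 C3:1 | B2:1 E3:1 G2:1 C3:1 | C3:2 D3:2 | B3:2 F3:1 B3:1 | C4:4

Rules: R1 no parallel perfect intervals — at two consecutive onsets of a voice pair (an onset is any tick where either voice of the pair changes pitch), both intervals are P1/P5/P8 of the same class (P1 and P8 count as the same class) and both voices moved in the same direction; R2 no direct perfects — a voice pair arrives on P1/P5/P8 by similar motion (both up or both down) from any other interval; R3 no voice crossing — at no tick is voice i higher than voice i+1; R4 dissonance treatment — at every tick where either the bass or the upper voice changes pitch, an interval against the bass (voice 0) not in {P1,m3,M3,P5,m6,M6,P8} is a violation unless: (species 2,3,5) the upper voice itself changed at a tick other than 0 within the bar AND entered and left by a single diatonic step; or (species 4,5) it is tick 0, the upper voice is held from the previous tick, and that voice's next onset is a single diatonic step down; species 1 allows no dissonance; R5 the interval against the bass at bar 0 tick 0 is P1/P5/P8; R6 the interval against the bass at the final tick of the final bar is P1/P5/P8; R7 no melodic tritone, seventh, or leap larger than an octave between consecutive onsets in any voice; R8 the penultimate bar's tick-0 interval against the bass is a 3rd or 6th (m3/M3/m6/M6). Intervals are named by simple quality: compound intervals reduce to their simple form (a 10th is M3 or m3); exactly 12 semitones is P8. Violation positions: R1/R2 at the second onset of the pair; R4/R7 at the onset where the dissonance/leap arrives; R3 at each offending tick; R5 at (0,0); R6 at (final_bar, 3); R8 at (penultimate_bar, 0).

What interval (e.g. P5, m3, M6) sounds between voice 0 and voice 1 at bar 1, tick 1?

m3

voice 0=B2 voice 1=D3 -> m3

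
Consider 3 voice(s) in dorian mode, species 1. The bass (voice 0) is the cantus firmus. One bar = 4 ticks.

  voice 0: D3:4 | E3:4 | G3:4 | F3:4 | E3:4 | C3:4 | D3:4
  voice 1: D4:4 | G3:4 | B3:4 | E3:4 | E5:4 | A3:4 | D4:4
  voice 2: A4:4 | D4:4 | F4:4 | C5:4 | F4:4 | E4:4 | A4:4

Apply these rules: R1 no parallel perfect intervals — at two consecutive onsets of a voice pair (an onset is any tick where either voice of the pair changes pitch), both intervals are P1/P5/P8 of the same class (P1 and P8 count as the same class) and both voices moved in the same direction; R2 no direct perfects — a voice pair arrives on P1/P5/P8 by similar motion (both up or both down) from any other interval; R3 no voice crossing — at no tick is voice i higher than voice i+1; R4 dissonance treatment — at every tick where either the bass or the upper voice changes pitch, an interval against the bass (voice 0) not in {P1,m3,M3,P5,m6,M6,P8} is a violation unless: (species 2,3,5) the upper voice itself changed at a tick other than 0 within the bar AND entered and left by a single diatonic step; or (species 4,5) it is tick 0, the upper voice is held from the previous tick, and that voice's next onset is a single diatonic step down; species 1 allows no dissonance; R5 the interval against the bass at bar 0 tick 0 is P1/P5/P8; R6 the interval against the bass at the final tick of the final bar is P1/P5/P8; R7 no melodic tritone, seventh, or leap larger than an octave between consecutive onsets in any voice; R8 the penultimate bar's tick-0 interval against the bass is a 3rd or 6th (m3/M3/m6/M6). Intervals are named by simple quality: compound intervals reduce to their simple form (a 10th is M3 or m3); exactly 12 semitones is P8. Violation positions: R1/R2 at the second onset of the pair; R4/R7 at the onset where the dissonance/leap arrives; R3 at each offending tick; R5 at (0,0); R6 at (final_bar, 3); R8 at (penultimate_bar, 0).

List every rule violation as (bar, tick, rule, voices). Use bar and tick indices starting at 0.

(1, 0, R1, (1, 2))
(1, 0, R4, (0, 2))
(2, 0, R4, (0, 2))
(3, 0, R3, (0, 1))
(3, 0, R4, (0, 1))
(3, 1, R3, (0, 1))
(3, 2, R3, (0, 1))
(3, 3, R3, (0, 1))
(4, 0, R3, (1, 2))
(4, 0, R4, (0, 2))
(4, 0, R7, (1,))
(4, 1, R3, (1, 2))
(4, 2, R3, (1, 2))
(4, 3, R3, (1, 2))
(5, 0, R2, (1, 2))
(5, 0, R7, (1,))
(6, 0, R1, (1, 2))
(6, 0, R2, (0, 1))
(6, 0, R2, (0, 2))

bar 0: v0=D3 v1=D4 v2=A4 downbeat P5
bar 1: v0=E3 v1=G3 v2=D4 downbeat m7
bar 2: v0=G3 v1=B3 v2=F4 downbeat m7
bar 3: v0=F3 v1=E3 v2=C5 downbeat P5
bar 4: v0=E3 v1=E5 v2=F4 downbeat m2
bar 5: v0=C3 v1=A3 v2=E4 downbeat M3
bar 6: v0=D3 v1=D4 v2=A4 downbeat P5
  -> R1 @ bar 1 tick 0 v(1, 2): D4/A4 P5 -> G3/D4 P5 similar
  -> R4 @ bar 1 tick 0 v(0, 2): E3/D4 m7 untreated
  -> R4 @ bar 2 tick 0 v(0, 2): G3/F4 m7 untreated
  -> R3 @ bar 3 tick 0 v(0, 1): F3 above E3
  -> R4 @ bar 3 tick 0 v(0, 1): F3/E3 m2 untreated
  -> R3 @ bar 3 tick 1 v(0, 1): F3 above E3
  -> R3 @ bar 3 tick 2 v(0, 1): F3 above E3
  -> R3 @ bar 3 tick 3 v(0, 1): F3 above E3
  -> R3 @ bar 4 tick 0 v(1, 2): E5 above F4
  -> R4 @ bar 4 tick 0 v(0, 2): E3/F4 m2 untreated
  -> R7 @ bar 4 tick 0 v(1,): E3->E5 leap 24st
  -> R3 @ bar 4 tick 1 v(1, 2): E5 above F4
  -> R3 @ bar 4 tick 2 v(1, 2): E5 above F4
  -> R3 @ bar 4 tick 3 v(1, 2): E5 above F4
  -> R2 @ bar 5 tick 0 v(1, 2): E5/F4 M7 -> A3/E4 P5 similar
  -> R7 @ bar 5 tick 0 v(1,): E5->A3 leap 19st
  -> R1 @ bar 6 tick 0 v(1, 2): A3/E4 P5 -> D4/A4 P5 similar
  -> R2 @ bar 6 tick 0 v(0, 1): C3/A3 M6 -> D3/D4 P8 similar
  -> R2 @ bar 6 tick 0 v(0, 2): C3/E4 M3 -> D3/A4 P5 similar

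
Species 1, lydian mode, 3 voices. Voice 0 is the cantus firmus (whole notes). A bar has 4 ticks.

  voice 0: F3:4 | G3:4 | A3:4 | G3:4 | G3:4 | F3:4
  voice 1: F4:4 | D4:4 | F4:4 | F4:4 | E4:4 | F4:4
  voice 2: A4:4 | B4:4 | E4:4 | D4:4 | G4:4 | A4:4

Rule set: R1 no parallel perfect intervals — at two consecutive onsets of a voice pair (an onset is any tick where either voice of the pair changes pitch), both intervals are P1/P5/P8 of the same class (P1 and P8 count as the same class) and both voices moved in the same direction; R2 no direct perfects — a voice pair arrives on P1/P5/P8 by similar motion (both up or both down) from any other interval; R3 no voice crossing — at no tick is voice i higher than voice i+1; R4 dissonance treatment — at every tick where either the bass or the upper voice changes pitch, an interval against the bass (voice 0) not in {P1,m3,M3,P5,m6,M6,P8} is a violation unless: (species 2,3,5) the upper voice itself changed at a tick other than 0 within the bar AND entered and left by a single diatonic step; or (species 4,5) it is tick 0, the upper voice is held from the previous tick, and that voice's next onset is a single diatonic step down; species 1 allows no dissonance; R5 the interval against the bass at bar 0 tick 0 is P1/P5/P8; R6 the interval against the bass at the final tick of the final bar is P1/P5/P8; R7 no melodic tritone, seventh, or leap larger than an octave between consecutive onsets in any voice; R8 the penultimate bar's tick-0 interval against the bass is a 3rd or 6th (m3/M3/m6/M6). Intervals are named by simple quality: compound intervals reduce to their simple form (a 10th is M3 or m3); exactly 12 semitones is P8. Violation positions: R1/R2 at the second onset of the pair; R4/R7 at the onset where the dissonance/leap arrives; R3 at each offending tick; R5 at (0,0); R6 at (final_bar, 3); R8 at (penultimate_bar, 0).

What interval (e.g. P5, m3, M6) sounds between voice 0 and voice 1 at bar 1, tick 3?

voice 0=G3 voice 1=D4 -> P5

P5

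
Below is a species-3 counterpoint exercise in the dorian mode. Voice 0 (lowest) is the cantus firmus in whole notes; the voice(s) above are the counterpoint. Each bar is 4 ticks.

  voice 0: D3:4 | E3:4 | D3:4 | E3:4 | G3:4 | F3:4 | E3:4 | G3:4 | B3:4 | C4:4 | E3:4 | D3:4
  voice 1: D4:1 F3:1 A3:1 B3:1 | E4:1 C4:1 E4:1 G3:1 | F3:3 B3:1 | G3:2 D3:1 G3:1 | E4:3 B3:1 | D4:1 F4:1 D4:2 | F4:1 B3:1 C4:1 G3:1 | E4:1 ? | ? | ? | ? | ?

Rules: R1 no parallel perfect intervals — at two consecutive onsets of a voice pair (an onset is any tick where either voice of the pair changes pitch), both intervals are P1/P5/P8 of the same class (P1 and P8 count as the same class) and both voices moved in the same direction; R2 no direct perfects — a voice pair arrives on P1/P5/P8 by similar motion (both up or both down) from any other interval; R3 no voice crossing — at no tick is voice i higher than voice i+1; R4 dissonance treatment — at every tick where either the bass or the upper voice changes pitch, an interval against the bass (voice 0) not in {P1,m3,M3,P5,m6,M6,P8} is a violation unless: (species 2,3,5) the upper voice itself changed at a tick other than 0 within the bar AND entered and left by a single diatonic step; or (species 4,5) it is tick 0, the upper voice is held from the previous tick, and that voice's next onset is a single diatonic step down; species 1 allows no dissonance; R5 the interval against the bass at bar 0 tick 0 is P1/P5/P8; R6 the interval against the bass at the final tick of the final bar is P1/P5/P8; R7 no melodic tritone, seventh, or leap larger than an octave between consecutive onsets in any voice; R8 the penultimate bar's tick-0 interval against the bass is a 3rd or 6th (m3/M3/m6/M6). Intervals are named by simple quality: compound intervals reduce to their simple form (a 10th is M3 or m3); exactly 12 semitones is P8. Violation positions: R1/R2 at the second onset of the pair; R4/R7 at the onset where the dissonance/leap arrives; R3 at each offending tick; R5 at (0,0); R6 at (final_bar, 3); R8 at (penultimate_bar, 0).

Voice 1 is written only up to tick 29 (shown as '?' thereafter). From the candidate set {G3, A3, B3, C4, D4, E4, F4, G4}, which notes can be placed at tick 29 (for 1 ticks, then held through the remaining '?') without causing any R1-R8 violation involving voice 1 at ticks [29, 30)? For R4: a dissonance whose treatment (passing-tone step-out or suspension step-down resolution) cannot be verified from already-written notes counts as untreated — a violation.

G3: legal
A3: violates R4
B3: legal
C4: violates R4
D4: legal
E4: legal
F4: violates R4
G4: legal

{B3, D4, E4, G3, G4}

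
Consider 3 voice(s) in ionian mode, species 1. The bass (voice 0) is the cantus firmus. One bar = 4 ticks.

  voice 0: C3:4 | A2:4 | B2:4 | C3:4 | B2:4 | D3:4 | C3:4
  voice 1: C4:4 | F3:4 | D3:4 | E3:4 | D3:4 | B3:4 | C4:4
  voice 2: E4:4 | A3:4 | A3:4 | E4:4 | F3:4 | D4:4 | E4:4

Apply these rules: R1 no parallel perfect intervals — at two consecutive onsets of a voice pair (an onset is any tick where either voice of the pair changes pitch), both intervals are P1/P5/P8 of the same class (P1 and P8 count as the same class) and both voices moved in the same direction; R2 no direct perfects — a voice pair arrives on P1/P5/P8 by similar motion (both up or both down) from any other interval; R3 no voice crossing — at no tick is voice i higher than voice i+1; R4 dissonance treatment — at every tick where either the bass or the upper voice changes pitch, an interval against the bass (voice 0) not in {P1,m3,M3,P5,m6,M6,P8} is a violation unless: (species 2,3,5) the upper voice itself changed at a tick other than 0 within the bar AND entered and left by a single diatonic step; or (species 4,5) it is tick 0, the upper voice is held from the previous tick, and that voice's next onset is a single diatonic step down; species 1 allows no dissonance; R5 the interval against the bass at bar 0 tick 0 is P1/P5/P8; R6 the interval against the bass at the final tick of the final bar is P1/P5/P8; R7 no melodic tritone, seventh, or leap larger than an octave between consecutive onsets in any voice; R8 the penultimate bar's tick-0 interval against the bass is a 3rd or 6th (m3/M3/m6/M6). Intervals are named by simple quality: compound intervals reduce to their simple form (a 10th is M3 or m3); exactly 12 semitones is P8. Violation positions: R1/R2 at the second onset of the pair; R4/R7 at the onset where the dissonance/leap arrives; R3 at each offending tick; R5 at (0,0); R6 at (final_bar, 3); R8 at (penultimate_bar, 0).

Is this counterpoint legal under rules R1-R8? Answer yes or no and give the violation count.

bar 0: v0=C3 v1=C4 v2=E4 (M3)
bar 1: v0=A2 v1=F3 v2=A3 (P8)
bar 2: v0=B2 v1=D3 v2=A3 (m7)
bar 3: v0=C3 v1=E3 v2=E4 (M3)
bar 4: v0=B2 v1=D3 v2=F3 (TT)
bar 5: v0=D3 v1=B3 v2=D4 (P8)
bar 6: v0=C3 v1=C4 v2=E4 (M3)
  R5 @ bar0.0: opens on M3
  R2 @ bar1.0: C3/E4 M3 -> A2/A3 P8 similar
  R4 @ bar2.0: B2/A3 m7 untreated
  R2 @ bar3.0: D3/A3 P5 -> E3/E4 P8 similar
  R4 @ bar4.0: B2/F3 TT untreated
  R7 @ bar4.0: E4->F3 leap 11st
  R2 @ bar5.0: B2/F3 TT -> D3/D4 P8 similar
  R8 @ bar5.0: penult P8 not 3rd/6th
  R6 @ bar6.3: closes on M3

No (9 violations)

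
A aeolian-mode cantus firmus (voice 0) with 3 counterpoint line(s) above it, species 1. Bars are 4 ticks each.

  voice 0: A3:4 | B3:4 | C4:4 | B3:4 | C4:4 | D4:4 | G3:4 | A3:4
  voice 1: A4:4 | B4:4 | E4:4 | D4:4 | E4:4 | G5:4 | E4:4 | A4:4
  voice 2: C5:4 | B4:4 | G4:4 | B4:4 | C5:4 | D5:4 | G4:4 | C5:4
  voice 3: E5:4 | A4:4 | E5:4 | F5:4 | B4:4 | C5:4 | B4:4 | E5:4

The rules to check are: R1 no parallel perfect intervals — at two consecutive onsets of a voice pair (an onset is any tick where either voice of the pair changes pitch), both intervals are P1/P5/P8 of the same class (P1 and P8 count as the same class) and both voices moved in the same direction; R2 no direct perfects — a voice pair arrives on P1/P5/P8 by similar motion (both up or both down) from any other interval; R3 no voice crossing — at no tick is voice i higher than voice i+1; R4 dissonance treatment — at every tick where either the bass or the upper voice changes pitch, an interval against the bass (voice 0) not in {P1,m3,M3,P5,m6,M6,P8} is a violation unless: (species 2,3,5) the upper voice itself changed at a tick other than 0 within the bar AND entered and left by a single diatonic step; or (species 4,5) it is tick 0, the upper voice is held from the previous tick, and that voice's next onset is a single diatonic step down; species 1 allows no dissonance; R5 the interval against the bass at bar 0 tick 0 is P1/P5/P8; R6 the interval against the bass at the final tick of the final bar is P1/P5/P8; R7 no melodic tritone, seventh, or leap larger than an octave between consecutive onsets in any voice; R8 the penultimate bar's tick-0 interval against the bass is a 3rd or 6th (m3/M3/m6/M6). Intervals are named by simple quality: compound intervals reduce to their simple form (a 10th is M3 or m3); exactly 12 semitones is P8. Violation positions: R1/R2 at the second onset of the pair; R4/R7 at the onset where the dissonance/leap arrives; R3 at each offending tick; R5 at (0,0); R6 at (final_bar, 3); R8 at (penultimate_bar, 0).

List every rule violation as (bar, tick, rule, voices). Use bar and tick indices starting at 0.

(0, 0, R5, (0, 2))
(1, 0, R1, (0, 1))
(1, 0, R3, (2, 3))
(1, 0, R4, (0, 3))
(1, 1, R3, (2, 3))
(1, 2, R3, (2, 3))
(1, 3, R3, (2, 3))
(3, 0, R4, (0, 3))
(4, 0, R1, (0, 2))
(4, 0, R3, (2, 3))
(4, 0, R4, (0, 3))
(4, 0, R7, (3,))
(4, 1, R3, (2, 3))
(4, 2, R3, (2, 3))
(4, 3, R3, (2, 3))
(5, 0, R1, (0, 2))
(5, 0, R1, (1, 3))
(5, 0, R3, (1, 2))
(5, 0, R3, (2, 3))
(5, 0, R4, (0, 1))
(5, 0, R4, (0, 3))
(5, 0, R7, (1,))
(5, 1, R3, (1, 2))
(5, 1, R3, (2, 3))
(5, 2, R3, (1, 2))
(5, 2, R3, (2, 3))
(5, 3, R3, (1, 2))
(5, 3, R3, (2, 3))
(6, 0, R1, (0, 2))
(6, 0, R1, (1, 3))
(6, 0, R7, (1,))
(6, 0, R8, (0, 2))
(7, 0, R1, (1, 3))
(7, 0, R2, (0, 1))
(7, 0, R2, (0, 3))
(7, 3, R6, (0, 2))

bar 0: v0=A3 v1=A4 v2=C5 v3=E5 downbeat P5
bar 1: v0=B3 v1=B4 v2=B4 v3=A4 downbeat m7
bar 2: v0=C4 v1=E4 v2=G4 v3=E5 downbeat M3
bar 3: v0=B3 v1=D4 v2=B4 v3=F5 downbeat TT
bar 4: v0=C4 v1=E4 v2=C5 v3=B4 downbeat M7
bar 5: v0=D4 v1=G5 v2=D5 v3=C5 downbeat m7
bar 6: v0=G3 v1=E4 v2=G4 v3=B4 downbeat M3
bar 7: v0=A3 v1=A4 v2=C5 v3=E5 downbeat P5
  -> R5 @ bar 0 tick 0 v(0, 2): opens on m3
  -> R1 @ bar 1 tick 0 v(0, 1): A3/A4 P8 -> B3/B4 P8 similar
  -> R3 @ bar 1 tick 0 v(2, 3): B4 above A4
  -> R4 @ bar 1 tick 0 v(0, 3): B3/A4 m7 untreated
  -> R3 @ bar 1 tick 1 v(2, 3): B4 above A4
  -> R3 @ bar 1 tick 2 v(2, 3): B4 above A4
  -> R3 @ bar 1 tick 3 v(2, 3): B4 above A4
  -> R4 @ bar 3 tick 0 v(0, 3): B3/F5 TT untreated
  -> R1 @ bar 4 tick 0 v(0, 2): B3/B4 P8 -> C4/C5 P8 similar
  -> R3 @ bar 4 tick 0 v(2, 3): C5 above B4
  -> R4 @ bar 4 tick 0 v(0, 3): C4/B4 M7 untreated
  -> R7 @ bar 4 tick 0 v(3,): F5->B4 leap 6st
  -> R3 @ bar 4 tick 1 v(2, 3): C5 above B4
  -> R3 @ bar 4 tick 2 v(2, 3): C5 above B4
  -> R3 @ bar 4 tick 3 v(2, 3): C5 above B4
  -> R1 @ bar 5 tick 0 v(0, 2): C4/C5 P8 -> D4/D5 P8 similar
  -> R1 @ bar 5 tick 0 v(1, 3): E4/B4 P5 -> G5/C5 P5 similar
  -> R3 @ bar 5 tick 0 v(1, 2): G5 above D5
  -> R3 @ bar 5 tick 0 v(2, 3): D5 above C5
  -> R4 @ bar 5 tick 0 v(0, 1): D4/G5 P4 untreated
  -> R4 @ bar 5 tick 0 v(0, 3): D4/C5 m7 untreated
  -> R7 @ bar 5 tick 0 v(1,): E4->G5 leap 15st
  -> R3 @ bar 5 tick 1 v(1, 2): G5 above D5
  -> R3 @ bar 5 tick 1 v(2, 3): D5 above C5
  -> R3 @ bar 5 tick 2 v(1, 2): G5 above D5
  -> R3 @ bar 5 tick 2 v(2, 3): D5 above C5
  -> R3 @ bar 5 tick 3 v(1, 2): G5 above D5
  -> R3 @ bar 5 tick 3 v(2, 3): D5 above C5
  -> R1 @ bar 6 tick 0 v(0, 2): D4/D5 P8 -> G3/G4 P8 similar
  -> R1 @ bar 6 tick 0 v(1, 3): G5/C5 P5 -> E4/B4 P5 similar
  -> R7 @ bar 6 tick 0 v(1,): G5->E4 leap 15st
  -> R8 @ bar 6 tick 0 v(0, 2): penult P8 not 3rd/6th
  -> R1 @ bar 7 tick 0 v(1, 3): E4/B4 P5 -> A4/E5 P5 similar
  -> R2 @ bar 7 tick 0 v(0, 1): G3/E4 M6 -> A3/A4 P8 similar
  -> R2 @ bar 7 tick 0 v(0, 3): G3/B4 M3 -> A3/E5 P5 similar
  -> R6 @ bar 7 tick 3 v(0, 2): closes on m3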